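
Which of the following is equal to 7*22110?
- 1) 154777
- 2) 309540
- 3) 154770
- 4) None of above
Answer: 3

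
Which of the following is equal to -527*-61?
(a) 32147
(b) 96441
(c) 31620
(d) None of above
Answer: a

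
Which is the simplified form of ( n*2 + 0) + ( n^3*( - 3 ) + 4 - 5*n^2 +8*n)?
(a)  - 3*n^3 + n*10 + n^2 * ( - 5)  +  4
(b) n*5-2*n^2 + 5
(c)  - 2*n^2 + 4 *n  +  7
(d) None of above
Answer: a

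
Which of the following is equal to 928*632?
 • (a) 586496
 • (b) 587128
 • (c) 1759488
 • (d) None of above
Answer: a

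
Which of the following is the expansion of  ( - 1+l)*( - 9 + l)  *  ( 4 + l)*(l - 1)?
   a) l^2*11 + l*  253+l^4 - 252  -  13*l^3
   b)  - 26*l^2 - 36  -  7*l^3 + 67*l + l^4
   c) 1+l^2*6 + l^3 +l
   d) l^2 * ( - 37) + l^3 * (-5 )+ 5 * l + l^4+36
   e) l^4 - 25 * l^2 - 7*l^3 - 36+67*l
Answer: e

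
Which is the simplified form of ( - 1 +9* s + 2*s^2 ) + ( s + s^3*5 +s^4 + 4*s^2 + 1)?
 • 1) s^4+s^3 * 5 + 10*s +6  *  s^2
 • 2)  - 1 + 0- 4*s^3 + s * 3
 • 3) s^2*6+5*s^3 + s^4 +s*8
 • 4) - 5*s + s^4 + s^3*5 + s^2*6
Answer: 1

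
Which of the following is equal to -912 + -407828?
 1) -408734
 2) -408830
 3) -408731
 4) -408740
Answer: 4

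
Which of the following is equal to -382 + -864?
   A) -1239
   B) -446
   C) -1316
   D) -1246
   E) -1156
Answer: D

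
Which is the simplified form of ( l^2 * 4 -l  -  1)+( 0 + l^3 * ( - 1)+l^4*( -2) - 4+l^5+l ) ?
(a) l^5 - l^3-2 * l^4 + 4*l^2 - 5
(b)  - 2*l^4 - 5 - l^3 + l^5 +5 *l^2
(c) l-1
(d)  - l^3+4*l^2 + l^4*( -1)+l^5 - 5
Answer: a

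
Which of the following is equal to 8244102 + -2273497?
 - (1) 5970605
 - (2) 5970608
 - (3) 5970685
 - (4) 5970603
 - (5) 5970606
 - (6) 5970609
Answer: 1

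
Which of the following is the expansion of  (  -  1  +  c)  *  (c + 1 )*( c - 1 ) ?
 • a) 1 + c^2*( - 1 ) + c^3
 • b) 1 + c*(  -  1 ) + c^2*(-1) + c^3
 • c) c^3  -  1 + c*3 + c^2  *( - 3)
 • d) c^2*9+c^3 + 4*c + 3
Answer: b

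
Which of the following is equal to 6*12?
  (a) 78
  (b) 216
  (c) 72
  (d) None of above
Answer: c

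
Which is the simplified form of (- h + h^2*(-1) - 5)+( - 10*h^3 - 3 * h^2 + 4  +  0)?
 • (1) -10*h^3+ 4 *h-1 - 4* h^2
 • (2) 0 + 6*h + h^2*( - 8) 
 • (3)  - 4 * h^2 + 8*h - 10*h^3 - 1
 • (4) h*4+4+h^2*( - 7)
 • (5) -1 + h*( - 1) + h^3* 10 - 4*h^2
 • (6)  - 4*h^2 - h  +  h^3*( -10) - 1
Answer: 6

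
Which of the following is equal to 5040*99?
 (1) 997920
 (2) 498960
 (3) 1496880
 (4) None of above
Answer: 2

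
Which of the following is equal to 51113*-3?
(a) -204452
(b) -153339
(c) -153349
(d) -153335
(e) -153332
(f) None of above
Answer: b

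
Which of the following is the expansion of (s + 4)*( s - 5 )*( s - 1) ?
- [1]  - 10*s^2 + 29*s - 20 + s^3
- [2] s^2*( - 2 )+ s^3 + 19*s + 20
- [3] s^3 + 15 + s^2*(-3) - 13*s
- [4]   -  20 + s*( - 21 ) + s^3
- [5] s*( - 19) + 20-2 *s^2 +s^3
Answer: 5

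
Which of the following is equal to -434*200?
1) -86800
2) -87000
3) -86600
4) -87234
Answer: 1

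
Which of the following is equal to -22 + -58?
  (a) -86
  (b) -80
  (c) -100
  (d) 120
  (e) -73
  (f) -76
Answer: b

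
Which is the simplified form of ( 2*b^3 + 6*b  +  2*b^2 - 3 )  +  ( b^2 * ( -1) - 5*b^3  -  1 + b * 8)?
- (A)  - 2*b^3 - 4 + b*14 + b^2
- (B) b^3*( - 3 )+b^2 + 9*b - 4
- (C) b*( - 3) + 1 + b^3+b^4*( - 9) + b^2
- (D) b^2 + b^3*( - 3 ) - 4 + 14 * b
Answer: D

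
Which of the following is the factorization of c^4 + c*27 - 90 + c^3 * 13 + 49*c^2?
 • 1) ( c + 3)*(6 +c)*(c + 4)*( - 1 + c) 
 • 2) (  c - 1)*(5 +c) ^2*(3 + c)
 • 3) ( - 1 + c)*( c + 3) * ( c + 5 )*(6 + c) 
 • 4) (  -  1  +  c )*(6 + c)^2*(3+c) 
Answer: 3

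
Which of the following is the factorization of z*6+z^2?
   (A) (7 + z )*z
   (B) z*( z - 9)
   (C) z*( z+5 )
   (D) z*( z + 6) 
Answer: D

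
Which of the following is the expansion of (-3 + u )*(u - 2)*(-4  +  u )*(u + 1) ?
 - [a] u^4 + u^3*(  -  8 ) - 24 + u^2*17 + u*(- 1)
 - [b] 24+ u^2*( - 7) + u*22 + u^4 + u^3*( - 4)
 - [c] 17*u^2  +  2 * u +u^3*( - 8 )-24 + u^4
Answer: c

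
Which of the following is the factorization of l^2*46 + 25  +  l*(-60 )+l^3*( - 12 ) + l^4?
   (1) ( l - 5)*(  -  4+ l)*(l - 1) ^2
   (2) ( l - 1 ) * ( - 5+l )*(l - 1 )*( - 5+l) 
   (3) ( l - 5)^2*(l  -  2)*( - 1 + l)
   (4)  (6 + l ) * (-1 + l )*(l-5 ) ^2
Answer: 2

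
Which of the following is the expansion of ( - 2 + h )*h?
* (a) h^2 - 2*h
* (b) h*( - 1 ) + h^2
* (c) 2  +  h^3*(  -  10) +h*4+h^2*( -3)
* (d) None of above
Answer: a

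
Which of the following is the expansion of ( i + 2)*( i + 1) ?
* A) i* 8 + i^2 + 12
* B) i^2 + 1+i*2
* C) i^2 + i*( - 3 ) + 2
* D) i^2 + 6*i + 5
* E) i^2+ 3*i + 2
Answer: E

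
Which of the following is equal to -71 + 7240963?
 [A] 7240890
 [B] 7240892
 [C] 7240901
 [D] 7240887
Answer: B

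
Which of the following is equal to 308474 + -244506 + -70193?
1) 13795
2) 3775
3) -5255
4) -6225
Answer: 4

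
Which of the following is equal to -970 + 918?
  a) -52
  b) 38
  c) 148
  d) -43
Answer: a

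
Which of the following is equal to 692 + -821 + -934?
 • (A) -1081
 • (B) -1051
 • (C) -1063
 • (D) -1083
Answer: C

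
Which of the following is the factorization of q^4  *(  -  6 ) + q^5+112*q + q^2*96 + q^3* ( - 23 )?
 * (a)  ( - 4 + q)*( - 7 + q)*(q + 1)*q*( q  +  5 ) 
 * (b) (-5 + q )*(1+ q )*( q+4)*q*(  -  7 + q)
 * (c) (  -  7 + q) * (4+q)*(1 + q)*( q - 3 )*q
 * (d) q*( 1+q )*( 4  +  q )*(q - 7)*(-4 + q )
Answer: d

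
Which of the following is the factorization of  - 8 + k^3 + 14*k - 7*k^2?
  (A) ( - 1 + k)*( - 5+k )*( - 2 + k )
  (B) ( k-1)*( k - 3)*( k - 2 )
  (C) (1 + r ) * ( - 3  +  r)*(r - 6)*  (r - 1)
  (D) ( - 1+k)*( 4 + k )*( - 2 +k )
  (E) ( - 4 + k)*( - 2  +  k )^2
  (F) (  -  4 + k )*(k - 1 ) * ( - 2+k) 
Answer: F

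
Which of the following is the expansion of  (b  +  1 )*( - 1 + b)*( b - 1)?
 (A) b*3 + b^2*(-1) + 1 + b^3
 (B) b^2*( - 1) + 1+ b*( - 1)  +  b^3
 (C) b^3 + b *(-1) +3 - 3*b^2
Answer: B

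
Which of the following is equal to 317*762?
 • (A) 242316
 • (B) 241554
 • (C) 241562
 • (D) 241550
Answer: B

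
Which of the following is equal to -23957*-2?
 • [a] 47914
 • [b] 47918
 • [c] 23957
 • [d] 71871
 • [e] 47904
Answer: a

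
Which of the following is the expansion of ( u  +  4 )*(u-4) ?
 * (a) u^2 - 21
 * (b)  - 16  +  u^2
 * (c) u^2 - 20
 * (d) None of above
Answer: b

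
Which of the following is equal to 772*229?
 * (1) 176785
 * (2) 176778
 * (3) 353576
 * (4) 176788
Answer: 4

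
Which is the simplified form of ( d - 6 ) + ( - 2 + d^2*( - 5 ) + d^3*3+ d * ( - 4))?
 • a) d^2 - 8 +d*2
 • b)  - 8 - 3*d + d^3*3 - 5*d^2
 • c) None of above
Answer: b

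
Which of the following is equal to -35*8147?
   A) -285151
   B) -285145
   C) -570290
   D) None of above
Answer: B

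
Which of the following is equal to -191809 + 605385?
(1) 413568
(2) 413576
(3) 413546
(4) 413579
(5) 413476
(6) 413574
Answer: 2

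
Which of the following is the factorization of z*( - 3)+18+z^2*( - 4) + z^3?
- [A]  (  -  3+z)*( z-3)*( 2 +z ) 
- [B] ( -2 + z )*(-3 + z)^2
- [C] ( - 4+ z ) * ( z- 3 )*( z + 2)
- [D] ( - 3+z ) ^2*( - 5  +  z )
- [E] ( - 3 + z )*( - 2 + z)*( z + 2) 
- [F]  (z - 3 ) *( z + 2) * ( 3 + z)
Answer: A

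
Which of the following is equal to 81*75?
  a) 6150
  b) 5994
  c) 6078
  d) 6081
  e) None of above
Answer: e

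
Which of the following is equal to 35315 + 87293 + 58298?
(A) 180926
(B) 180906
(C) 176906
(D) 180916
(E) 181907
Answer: B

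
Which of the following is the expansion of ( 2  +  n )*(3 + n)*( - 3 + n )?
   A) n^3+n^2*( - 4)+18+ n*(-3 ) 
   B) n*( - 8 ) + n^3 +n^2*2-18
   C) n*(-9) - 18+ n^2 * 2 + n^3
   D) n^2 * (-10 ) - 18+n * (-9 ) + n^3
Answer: C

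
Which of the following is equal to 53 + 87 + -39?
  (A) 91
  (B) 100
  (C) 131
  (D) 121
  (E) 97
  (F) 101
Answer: F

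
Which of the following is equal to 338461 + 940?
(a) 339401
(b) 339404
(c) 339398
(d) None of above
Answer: a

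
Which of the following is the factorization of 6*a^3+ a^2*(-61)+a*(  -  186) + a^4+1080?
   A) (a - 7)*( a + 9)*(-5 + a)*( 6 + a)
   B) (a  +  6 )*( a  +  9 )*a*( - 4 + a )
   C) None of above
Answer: C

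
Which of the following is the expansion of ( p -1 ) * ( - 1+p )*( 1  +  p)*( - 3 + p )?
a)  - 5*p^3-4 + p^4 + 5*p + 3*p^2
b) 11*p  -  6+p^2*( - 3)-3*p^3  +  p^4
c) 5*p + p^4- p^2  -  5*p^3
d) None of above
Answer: d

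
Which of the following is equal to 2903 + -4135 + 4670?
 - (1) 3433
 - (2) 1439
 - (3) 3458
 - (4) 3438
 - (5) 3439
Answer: 4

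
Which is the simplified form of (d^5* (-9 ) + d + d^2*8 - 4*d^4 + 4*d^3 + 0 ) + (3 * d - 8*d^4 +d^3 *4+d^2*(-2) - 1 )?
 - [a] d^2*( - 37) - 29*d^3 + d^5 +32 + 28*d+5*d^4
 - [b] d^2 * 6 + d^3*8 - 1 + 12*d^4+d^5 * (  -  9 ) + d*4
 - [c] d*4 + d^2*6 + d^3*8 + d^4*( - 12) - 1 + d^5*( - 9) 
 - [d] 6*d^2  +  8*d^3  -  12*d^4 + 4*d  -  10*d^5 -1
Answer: c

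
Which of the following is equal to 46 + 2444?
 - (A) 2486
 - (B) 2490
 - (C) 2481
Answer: B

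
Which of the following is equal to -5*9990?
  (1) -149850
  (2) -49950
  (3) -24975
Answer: 2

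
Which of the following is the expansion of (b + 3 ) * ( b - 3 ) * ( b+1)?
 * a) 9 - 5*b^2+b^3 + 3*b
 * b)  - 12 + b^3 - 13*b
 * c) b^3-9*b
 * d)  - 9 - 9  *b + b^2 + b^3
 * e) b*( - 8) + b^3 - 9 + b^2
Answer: d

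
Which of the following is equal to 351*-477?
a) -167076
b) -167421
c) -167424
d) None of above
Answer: d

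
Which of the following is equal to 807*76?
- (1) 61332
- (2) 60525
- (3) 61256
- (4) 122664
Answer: 1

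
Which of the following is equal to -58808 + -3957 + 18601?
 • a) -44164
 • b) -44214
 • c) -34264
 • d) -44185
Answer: a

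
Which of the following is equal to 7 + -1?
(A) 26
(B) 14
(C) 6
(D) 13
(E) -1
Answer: C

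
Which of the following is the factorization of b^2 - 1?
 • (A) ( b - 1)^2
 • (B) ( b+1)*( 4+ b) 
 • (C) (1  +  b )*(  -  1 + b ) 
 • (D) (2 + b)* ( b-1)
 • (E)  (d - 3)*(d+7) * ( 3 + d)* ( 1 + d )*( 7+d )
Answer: C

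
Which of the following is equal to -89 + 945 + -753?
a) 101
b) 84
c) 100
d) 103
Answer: d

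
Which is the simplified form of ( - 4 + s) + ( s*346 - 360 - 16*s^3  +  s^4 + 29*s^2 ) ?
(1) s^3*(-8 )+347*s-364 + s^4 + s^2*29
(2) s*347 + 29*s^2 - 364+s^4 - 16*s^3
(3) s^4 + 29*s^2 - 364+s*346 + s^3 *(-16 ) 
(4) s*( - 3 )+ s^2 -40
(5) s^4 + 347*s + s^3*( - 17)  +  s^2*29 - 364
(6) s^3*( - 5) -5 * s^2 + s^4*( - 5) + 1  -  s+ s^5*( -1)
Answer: 2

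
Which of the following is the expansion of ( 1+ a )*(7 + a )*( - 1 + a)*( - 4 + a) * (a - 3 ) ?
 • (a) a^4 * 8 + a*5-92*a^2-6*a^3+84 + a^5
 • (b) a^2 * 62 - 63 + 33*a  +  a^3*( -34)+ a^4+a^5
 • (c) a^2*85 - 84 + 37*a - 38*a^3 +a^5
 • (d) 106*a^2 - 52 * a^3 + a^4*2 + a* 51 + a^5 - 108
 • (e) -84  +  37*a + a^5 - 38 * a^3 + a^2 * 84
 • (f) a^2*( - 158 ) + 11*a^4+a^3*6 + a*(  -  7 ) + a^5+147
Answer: e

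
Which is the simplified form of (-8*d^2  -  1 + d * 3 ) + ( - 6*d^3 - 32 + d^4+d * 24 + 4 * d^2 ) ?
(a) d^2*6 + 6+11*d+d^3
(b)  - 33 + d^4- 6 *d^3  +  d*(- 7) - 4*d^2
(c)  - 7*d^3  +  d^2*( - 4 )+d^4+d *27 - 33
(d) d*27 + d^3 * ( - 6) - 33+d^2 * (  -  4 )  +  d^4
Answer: d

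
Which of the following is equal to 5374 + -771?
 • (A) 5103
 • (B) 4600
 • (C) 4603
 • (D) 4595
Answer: C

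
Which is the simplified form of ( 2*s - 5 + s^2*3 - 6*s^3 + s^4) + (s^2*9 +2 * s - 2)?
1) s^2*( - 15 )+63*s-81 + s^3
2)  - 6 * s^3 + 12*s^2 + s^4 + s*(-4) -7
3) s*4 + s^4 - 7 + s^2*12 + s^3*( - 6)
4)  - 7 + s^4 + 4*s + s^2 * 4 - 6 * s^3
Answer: 3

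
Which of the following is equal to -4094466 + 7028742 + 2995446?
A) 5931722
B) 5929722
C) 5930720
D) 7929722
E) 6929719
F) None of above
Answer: B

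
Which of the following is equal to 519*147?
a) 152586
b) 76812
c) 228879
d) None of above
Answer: d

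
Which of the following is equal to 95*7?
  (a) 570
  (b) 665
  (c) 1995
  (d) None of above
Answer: b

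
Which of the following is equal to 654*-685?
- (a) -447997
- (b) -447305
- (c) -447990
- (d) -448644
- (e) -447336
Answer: c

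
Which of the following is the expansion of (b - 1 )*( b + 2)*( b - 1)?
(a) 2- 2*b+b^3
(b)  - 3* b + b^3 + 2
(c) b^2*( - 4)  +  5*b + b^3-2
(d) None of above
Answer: b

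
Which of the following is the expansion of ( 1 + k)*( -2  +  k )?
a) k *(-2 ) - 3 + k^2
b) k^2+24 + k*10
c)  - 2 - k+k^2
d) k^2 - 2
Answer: c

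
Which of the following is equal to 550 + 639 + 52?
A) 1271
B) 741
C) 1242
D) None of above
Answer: D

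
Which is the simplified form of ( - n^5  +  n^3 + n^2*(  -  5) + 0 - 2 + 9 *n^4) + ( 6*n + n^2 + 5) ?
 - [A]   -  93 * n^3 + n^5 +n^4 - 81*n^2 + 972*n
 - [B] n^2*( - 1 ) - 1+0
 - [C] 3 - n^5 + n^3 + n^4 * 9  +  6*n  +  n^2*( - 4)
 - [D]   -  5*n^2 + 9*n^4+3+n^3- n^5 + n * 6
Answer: C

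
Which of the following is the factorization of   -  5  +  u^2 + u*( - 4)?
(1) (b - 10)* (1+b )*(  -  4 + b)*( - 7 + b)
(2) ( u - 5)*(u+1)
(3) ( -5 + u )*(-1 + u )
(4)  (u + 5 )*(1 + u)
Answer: 2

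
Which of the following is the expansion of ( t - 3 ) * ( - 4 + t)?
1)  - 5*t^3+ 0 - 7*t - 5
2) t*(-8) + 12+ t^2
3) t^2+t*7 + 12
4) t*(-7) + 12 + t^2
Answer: 4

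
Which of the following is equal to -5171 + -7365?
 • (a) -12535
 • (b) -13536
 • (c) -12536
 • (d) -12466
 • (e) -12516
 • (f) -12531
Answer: c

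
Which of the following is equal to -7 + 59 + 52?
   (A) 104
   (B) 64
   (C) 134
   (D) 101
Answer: A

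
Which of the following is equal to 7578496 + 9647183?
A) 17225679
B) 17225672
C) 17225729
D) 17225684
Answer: A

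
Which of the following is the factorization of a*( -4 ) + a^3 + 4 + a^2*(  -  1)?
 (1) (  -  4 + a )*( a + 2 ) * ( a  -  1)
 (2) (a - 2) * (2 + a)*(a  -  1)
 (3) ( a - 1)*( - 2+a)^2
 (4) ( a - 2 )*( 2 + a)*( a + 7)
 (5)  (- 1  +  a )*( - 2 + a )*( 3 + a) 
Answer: 2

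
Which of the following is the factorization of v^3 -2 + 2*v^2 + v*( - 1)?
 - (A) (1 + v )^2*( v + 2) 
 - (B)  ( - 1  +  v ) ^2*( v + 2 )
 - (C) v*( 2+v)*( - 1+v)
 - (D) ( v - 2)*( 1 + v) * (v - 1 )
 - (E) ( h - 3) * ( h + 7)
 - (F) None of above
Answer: F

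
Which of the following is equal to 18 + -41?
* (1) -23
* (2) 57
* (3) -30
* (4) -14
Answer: 1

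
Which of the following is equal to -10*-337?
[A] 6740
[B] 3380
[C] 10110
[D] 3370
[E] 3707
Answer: D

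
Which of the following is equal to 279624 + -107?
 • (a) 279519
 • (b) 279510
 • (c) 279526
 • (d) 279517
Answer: d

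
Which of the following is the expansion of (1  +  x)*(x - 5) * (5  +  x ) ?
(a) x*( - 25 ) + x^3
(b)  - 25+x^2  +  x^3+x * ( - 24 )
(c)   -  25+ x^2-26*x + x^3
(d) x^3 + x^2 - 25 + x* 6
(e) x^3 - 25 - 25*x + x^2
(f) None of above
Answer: e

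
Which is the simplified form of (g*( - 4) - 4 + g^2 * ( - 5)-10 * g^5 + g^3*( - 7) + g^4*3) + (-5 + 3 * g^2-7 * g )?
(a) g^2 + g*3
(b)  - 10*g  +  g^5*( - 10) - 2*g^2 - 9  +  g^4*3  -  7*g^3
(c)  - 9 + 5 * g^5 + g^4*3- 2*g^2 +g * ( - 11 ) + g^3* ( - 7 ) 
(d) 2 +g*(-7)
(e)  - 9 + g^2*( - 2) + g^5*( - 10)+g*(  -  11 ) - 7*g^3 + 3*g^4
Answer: e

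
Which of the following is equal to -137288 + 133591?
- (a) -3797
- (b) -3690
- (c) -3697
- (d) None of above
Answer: c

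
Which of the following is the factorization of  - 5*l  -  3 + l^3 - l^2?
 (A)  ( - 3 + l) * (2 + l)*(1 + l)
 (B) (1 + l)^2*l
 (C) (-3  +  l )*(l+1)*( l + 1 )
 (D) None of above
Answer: C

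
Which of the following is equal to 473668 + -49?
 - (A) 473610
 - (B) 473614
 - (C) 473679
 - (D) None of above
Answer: D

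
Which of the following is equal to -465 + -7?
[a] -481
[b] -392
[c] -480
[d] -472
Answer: d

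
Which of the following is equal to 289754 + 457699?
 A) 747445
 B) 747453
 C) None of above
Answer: B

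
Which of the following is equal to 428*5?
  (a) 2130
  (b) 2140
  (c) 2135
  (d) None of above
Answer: b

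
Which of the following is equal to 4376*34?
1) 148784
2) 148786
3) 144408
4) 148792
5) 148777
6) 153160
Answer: 1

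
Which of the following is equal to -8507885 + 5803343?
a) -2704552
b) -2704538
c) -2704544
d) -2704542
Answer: d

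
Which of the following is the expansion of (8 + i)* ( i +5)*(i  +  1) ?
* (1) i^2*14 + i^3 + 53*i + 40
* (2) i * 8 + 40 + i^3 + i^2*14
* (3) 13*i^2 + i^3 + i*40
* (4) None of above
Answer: 1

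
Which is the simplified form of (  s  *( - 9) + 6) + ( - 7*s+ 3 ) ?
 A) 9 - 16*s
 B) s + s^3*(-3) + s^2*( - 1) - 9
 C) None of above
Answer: A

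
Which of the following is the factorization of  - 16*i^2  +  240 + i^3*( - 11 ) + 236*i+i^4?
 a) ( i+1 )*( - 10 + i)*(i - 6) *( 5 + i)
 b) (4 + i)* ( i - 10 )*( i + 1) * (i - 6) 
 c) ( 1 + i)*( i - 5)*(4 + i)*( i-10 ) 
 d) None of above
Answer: b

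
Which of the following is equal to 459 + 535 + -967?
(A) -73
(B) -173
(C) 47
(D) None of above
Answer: D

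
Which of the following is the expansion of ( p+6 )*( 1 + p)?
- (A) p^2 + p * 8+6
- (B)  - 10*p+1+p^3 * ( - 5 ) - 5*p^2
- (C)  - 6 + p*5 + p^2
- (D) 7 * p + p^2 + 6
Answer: D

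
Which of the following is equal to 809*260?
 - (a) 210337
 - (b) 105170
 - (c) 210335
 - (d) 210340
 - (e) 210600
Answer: d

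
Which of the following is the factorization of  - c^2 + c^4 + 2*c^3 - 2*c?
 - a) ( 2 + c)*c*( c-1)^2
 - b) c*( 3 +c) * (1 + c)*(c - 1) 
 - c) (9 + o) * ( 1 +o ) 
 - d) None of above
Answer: d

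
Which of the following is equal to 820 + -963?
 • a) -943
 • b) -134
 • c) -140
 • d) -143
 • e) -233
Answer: d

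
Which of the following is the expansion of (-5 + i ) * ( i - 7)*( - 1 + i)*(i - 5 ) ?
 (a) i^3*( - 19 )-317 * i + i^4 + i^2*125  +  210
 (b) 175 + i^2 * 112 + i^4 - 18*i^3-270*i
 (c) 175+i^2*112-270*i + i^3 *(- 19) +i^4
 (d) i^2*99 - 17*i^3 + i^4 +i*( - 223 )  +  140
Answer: b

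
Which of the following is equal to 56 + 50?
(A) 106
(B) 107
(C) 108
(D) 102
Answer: A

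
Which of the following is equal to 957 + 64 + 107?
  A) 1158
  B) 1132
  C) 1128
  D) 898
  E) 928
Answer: C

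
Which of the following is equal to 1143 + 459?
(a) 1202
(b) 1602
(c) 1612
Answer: b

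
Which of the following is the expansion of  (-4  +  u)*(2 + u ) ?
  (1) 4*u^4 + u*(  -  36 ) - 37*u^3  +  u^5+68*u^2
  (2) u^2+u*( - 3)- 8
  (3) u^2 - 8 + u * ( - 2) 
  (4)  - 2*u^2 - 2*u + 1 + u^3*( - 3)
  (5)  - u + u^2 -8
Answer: 3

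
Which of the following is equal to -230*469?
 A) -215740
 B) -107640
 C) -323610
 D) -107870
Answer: D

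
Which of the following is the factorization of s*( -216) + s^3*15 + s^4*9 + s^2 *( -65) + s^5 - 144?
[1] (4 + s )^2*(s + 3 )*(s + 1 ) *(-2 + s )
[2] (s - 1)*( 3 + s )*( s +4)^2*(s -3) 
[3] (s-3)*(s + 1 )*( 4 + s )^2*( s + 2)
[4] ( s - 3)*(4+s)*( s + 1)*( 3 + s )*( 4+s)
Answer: 4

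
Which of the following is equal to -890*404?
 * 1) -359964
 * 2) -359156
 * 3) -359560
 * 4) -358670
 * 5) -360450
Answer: 3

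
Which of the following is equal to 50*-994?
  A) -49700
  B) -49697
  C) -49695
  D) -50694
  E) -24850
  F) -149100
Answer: A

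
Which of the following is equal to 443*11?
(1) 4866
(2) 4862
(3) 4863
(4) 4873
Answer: 4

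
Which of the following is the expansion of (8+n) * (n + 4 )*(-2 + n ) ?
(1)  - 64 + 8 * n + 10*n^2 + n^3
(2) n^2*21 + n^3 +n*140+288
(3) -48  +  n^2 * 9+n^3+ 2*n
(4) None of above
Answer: 1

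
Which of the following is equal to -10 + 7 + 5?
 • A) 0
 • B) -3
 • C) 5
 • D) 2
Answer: D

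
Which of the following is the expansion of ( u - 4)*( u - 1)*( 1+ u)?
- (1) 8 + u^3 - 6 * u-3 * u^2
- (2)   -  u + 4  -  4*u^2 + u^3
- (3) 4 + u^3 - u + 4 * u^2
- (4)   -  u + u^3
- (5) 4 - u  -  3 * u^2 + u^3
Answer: 2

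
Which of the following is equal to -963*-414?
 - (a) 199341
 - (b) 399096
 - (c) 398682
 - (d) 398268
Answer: c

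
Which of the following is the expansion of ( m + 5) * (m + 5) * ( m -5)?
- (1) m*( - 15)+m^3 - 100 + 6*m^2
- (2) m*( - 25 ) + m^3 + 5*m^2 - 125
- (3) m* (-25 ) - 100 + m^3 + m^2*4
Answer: 2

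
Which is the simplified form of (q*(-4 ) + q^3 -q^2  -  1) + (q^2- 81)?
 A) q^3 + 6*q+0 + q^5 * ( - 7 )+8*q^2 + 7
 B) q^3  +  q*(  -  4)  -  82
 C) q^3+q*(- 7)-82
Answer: B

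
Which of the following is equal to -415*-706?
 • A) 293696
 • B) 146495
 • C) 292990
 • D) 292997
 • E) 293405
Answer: C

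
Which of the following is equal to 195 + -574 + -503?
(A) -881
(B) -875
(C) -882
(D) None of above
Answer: C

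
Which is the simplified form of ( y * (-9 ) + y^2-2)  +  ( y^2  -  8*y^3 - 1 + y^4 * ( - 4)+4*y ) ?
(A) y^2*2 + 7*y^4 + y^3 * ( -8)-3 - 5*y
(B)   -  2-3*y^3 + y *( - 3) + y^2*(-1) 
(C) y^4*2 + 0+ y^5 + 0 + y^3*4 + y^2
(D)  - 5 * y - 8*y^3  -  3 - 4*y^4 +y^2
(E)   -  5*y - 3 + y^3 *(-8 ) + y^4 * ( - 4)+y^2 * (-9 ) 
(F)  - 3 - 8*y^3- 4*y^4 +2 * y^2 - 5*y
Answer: F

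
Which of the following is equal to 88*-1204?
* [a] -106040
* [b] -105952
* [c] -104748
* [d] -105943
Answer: b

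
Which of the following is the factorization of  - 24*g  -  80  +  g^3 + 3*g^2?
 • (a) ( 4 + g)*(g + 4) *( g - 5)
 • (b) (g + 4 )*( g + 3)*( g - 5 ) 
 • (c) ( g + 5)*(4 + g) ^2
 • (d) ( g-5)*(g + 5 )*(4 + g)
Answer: a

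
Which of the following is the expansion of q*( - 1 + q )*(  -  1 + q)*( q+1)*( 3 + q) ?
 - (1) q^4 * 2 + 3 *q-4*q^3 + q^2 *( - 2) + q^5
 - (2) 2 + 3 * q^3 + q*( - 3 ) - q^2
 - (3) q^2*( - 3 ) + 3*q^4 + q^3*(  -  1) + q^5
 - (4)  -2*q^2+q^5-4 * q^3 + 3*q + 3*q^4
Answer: 1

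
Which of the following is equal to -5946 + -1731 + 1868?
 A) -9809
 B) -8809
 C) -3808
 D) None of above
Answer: D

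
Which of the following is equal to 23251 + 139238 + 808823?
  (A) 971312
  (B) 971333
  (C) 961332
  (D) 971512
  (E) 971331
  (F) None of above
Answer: A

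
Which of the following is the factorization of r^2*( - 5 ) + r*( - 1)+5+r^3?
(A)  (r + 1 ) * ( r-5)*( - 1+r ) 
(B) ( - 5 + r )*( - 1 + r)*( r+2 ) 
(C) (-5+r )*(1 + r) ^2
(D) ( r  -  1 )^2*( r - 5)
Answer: A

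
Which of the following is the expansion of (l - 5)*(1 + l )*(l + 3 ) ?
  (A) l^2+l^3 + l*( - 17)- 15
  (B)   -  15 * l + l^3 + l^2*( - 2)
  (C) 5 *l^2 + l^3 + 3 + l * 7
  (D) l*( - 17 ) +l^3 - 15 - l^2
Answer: D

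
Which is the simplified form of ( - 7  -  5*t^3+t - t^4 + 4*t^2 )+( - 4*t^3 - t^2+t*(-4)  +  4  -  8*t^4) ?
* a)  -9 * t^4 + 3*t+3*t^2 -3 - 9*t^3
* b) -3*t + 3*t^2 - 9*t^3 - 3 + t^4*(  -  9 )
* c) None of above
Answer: b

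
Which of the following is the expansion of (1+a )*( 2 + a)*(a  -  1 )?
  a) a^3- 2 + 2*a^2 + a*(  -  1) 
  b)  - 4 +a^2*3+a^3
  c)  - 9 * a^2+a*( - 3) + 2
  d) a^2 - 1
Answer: a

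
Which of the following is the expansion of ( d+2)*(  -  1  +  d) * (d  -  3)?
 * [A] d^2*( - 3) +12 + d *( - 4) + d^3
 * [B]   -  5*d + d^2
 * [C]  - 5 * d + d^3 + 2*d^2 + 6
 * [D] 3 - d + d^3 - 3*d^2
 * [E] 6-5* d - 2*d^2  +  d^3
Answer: E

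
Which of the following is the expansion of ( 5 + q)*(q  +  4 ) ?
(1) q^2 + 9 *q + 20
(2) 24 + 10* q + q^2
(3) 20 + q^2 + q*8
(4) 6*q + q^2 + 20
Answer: 1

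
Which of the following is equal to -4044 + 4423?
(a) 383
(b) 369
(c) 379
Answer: c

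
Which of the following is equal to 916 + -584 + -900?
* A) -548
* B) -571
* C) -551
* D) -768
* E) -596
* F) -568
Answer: F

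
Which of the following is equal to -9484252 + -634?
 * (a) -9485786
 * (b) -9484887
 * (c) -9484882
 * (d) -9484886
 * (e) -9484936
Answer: d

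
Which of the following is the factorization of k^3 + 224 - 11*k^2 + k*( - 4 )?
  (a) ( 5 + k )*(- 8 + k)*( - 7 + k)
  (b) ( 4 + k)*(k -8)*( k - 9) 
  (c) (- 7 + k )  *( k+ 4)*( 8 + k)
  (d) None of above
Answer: d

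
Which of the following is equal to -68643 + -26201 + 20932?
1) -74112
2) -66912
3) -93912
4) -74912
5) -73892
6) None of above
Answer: 6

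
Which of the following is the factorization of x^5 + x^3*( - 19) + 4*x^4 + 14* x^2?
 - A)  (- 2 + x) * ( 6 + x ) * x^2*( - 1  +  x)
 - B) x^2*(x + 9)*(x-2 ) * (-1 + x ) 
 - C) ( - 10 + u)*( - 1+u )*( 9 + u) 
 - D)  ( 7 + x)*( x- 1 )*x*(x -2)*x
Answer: D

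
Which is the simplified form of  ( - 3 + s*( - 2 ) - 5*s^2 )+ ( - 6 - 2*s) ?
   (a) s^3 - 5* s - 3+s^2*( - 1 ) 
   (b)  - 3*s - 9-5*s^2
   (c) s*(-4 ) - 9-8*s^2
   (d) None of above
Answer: d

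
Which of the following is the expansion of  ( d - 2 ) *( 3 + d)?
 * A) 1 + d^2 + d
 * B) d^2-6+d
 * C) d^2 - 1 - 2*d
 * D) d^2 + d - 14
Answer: B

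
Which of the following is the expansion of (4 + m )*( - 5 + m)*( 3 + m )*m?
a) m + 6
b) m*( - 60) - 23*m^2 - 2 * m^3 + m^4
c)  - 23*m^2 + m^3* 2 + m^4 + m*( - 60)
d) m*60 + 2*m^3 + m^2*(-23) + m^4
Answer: c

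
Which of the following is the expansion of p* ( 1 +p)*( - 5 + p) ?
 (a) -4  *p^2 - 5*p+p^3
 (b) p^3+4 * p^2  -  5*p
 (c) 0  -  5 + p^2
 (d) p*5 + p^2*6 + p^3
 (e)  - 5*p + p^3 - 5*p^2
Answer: a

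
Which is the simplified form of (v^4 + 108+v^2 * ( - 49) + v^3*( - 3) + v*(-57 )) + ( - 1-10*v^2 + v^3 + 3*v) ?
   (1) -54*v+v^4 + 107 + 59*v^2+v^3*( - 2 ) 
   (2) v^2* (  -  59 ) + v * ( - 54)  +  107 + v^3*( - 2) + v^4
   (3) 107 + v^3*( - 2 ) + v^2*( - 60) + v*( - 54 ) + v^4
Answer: 2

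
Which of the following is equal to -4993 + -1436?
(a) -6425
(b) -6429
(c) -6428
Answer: b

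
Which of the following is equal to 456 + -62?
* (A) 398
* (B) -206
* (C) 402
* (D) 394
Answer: D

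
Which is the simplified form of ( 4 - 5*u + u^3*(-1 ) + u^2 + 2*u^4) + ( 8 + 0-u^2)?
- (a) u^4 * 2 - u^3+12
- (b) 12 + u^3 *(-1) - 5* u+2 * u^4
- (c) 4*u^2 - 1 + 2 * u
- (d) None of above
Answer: b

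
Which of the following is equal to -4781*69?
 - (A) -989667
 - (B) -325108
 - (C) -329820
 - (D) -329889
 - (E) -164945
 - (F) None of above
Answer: D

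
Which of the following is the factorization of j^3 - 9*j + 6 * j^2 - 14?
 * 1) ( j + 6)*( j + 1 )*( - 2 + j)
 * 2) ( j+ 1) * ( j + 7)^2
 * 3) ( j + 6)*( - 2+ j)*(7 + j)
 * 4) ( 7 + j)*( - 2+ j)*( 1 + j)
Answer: 4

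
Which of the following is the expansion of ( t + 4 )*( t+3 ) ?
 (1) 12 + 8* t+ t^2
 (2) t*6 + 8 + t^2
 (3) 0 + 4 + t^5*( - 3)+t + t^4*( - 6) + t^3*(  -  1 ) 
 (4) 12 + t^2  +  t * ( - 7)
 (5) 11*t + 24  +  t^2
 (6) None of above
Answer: 6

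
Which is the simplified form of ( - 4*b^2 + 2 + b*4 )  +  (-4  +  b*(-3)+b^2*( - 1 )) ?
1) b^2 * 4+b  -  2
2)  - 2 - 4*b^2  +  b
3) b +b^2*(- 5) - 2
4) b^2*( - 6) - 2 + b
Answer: 3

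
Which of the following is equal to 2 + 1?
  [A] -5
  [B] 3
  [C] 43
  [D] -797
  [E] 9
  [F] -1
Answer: B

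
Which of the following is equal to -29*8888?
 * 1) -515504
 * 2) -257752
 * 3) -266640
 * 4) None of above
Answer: 2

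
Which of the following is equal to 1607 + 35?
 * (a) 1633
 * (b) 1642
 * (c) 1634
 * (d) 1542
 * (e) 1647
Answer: b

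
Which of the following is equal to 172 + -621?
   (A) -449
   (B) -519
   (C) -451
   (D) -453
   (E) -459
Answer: A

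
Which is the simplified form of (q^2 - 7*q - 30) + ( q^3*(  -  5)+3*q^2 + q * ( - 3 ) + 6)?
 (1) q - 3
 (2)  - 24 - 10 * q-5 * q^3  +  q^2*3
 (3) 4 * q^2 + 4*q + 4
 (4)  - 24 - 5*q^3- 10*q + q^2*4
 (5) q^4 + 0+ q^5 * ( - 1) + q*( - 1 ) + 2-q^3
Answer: 4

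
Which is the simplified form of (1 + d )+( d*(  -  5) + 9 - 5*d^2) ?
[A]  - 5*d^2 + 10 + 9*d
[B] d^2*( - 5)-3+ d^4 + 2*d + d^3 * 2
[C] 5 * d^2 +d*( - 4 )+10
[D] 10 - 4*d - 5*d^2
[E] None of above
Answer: D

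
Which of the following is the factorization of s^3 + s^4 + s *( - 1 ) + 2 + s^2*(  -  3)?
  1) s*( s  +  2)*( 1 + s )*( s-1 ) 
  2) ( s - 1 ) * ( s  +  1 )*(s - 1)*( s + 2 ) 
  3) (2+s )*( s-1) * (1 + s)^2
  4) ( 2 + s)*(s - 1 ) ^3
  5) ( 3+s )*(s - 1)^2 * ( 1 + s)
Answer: 2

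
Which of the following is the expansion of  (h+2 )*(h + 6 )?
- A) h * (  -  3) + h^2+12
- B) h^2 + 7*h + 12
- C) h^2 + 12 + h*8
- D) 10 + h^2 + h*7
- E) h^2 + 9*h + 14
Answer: C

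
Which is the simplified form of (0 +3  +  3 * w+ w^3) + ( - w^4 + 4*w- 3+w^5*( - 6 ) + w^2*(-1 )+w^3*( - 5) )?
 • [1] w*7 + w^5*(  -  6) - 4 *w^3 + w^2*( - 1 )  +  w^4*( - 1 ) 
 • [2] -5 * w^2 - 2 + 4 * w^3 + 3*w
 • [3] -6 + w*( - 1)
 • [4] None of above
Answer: 1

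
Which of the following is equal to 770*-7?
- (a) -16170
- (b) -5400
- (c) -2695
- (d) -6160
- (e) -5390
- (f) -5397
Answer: e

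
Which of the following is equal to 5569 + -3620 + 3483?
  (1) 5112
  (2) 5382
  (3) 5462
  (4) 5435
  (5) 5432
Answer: 5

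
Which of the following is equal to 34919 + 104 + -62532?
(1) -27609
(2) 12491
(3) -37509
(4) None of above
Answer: 4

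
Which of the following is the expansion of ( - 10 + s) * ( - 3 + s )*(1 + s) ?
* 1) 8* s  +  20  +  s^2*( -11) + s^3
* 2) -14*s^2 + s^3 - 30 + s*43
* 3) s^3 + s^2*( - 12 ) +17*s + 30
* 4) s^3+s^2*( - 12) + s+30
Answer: 3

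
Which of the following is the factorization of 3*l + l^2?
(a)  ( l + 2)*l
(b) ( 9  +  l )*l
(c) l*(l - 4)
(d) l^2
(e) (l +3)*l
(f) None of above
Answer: e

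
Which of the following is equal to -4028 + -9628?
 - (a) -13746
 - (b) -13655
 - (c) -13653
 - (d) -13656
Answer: d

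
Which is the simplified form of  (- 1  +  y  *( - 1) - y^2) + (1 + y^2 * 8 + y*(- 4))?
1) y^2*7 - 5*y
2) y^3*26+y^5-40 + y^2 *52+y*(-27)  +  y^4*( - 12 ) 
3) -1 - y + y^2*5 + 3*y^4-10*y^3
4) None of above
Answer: 1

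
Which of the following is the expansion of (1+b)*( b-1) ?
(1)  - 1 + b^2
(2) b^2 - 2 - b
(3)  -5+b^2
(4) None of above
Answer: 1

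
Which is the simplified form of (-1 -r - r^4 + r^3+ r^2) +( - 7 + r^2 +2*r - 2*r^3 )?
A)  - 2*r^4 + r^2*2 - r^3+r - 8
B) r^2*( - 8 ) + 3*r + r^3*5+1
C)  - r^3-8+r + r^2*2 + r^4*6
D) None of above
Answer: D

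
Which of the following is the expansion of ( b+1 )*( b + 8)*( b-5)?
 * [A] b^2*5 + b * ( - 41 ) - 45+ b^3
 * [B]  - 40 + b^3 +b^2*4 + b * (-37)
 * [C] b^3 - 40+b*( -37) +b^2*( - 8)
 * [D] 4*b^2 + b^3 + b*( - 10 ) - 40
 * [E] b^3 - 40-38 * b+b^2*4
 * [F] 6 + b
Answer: B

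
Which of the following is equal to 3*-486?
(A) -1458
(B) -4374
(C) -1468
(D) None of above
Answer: A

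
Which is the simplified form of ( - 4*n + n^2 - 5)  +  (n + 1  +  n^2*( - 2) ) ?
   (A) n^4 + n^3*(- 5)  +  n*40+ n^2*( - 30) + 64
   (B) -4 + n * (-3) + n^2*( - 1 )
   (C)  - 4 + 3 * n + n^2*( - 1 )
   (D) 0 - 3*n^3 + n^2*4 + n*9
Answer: B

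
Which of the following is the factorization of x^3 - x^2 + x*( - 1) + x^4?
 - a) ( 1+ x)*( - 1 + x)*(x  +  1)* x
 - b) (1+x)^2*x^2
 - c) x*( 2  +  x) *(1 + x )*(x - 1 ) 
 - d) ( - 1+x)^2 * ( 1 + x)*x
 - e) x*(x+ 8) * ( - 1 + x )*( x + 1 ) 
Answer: a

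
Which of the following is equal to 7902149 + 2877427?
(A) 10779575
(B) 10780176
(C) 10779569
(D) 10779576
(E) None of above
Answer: D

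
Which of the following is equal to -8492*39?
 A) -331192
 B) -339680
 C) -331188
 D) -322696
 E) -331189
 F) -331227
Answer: C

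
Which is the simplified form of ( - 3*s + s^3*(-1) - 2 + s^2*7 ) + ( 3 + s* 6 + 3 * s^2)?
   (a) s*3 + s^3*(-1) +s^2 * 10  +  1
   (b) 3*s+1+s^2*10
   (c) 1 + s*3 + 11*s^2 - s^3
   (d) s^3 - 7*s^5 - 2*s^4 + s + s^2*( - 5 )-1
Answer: a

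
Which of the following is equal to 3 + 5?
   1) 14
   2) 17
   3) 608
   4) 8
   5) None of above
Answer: 4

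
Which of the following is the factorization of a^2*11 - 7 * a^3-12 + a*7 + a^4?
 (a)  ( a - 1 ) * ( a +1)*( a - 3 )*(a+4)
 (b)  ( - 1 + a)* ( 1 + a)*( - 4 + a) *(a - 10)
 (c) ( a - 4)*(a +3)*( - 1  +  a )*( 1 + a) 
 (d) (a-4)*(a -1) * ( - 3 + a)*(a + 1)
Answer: d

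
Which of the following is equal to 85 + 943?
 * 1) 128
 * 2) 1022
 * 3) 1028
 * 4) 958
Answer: 3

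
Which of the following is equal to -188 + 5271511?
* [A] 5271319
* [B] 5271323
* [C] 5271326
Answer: B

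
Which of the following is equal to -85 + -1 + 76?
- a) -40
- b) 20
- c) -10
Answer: c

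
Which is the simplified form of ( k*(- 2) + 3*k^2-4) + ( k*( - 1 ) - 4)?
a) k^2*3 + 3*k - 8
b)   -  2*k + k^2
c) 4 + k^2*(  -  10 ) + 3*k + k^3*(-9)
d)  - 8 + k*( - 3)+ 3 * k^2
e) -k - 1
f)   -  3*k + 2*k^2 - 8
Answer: d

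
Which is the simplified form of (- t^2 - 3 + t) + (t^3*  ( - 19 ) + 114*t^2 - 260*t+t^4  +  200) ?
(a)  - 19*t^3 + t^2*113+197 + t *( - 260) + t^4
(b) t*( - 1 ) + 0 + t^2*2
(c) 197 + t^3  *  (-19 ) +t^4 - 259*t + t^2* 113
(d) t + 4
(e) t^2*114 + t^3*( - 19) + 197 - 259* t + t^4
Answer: c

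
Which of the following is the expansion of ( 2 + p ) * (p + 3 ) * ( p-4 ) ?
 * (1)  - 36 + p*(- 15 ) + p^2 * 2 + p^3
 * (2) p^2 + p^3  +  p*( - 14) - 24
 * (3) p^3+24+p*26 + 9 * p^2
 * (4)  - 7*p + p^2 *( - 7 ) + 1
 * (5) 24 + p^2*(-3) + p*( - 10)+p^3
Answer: 2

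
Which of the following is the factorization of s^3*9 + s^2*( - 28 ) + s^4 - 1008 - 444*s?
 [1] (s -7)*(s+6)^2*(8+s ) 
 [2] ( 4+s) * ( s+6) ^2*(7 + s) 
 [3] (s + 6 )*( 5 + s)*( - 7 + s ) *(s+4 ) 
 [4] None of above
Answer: 4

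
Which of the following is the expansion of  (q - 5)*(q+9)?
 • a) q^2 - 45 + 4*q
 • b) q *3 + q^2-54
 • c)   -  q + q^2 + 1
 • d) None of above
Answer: a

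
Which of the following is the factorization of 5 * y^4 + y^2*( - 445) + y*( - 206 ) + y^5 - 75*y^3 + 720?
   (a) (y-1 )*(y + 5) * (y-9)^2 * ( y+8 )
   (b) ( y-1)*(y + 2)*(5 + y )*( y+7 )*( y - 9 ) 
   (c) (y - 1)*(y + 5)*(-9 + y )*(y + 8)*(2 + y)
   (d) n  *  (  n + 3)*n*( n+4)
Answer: c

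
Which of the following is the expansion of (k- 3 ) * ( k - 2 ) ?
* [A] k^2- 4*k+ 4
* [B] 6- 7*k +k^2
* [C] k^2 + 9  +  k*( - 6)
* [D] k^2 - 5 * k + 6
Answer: D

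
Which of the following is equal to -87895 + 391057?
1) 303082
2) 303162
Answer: 2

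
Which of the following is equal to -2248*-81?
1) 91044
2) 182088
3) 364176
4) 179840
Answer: 2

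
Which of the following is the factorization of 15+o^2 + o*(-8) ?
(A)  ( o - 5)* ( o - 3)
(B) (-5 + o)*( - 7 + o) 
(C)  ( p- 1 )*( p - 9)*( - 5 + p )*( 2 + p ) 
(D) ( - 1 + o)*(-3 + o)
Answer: A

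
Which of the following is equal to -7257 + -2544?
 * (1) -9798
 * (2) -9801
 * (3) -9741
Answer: 2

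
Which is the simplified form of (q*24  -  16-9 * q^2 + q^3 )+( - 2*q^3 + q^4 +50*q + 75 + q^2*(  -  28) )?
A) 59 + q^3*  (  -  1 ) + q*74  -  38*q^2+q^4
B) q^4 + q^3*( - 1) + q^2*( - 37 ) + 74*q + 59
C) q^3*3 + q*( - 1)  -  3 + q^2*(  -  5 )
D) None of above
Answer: B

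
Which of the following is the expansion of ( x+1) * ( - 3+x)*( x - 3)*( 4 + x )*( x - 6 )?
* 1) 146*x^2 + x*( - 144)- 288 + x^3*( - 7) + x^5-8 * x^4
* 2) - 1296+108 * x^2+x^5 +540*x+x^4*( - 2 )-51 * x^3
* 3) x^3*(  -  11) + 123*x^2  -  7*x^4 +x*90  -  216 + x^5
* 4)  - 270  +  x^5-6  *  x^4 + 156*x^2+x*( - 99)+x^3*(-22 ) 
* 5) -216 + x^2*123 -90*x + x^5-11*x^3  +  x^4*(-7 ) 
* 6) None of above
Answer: 5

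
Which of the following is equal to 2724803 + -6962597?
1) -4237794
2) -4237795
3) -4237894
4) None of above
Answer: 1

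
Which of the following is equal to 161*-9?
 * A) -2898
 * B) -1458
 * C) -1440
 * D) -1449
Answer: D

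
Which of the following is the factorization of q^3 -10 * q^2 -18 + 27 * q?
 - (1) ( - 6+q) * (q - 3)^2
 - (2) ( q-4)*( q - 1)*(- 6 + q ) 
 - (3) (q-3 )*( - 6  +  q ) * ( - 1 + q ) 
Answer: 3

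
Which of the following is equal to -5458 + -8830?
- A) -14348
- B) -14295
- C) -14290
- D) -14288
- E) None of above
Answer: D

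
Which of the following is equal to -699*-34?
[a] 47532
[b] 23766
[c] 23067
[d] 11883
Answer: b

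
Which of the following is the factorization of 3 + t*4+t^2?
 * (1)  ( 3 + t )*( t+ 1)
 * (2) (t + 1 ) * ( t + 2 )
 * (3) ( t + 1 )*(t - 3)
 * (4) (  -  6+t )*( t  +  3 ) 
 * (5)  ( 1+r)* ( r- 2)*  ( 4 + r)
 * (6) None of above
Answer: 1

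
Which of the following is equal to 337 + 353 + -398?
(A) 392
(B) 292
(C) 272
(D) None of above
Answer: B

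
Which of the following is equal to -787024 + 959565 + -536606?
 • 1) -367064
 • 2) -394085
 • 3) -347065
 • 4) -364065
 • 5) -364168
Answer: 4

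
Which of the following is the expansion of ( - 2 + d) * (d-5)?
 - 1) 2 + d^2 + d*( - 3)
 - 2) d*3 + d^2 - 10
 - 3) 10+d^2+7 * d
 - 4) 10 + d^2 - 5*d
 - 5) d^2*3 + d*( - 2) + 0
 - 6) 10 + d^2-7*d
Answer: 6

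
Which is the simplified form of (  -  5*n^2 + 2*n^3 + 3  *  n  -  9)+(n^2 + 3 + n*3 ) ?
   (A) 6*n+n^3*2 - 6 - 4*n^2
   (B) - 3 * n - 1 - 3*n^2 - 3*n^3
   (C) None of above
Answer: A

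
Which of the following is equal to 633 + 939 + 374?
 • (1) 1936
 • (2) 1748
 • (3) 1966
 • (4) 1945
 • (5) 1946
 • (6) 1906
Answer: 5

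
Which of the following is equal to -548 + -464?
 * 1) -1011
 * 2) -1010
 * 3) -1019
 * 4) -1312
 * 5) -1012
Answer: 5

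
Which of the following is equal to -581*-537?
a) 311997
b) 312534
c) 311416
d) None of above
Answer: a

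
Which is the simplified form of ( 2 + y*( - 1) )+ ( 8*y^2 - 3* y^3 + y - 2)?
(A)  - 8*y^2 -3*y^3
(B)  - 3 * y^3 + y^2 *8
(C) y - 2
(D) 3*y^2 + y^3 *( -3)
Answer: B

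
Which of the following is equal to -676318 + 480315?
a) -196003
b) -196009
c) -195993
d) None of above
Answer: a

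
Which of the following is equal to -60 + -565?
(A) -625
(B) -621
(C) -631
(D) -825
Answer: A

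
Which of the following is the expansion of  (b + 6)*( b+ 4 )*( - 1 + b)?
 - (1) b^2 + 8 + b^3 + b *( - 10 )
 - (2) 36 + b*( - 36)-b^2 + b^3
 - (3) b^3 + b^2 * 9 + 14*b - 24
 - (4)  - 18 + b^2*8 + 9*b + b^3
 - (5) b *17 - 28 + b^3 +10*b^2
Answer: 3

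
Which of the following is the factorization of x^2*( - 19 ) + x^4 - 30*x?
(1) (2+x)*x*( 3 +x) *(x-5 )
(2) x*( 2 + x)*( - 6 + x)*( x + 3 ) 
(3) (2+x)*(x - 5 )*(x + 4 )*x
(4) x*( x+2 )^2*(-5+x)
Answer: 1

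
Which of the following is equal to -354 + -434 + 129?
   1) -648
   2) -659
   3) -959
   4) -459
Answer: 2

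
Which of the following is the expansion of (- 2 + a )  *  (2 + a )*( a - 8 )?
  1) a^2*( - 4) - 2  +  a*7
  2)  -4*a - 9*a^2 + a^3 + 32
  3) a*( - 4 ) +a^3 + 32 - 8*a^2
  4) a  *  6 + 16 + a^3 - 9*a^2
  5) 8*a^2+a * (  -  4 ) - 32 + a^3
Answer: 3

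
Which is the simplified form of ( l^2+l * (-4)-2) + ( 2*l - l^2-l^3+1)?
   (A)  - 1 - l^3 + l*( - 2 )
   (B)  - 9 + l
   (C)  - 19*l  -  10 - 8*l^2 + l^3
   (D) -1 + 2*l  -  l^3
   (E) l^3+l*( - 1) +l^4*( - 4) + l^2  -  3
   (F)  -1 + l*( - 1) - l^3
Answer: A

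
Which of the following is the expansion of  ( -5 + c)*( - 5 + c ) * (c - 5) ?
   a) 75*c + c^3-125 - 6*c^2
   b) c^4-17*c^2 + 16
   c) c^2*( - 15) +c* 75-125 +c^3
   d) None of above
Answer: c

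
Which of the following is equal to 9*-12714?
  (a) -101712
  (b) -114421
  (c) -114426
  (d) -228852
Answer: c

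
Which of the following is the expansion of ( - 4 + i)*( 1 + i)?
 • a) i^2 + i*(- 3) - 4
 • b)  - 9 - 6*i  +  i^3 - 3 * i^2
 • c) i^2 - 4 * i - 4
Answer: a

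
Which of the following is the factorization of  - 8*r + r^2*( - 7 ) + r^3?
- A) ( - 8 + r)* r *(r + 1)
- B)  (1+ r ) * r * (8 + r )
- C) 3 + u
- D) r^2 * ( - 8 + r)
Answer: A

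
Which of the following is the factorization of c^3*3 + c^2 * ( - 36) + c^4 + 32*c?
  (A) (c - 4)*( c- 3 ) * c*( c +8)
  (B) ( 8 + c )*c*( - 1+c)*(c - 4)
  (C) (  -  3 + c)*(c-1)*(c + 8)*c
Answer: B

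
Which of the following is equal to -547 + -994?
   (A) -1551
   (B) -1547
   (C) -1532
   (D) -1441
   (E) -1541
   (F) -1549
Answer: E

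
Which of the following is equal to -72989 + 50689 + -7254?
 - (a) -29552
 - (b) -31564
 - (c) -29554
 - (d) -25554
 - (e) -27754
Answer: c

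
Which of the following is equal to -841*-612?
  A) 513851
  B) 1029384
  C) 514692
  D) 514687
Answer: C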